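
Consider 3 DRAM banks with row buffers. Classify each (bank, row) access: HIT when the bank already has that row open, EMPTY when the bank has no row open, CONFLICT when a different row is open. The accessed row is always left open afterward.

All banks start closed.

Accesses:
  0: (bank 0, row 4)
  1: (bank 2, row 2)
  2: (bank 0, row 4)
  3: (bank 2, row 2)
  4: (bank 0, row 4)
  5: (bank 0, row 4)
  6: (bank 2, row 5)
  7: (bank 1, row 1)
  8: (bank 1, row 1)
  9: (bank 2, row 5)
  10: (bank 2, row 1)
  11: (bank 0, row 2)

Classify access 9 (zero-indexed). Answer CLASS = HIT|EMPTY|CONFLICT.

0: bank 0 row 4 — prev None → EMPTY
1: bank 2 row 2 — prev None → EMPTY
2: bank 0 row 4 — prev 4 → HIT
3: bank 2 row 2 — prev 2 → HIT
4: bank 0 row 4 — prev 4 → HIT
5: bank 0 row 4 — prev 4 → HIT
6: bank 2 row 5 — prev 2 → CONFLICT
7: bank 1 row 1 — prev None → EMPTY
8: bank 1 row 1 — prev 1 → HIT
9: bank 2 row 5 — prev 5 → HIT
10: bank 2 row 1 — prev 5 → CONFLICT
11: bank 0 row 2 — prev 4 → CONFLICT

CLASS = HIT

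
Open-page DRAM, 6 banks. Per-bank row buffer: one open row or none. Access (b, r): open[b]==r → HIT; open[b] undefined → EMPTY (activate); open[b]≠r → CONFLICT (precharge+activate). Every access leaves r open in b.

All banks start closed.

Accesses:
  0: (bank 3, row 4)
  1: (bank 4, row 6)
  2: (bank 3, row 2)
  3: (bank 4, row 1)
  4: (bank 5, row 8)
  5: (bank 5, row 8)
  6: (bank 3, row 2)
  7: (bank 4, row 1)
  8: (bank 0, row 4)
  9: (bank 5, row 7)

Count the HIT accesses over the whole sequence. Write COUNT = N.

COUNT = 3

  [0] b3 r4: no row ⇒ E
  [1] b4 r6: no row ⇒ E
  [2] b3 r2: had r4 ⇒ C
  [3] b4 r1: had r6 ⇒ C
  [4] b5 r8: no row ⇒ E
  [5] b5 r8: had r8 ⇒ H
  [6] b3 r2: had r2 ⇒ H
  [7] b4 r1: had r1 ⇒ H
  [8] b0 r4: no row ⇒ E
  [9] b5 r7: had r8 ⇒ C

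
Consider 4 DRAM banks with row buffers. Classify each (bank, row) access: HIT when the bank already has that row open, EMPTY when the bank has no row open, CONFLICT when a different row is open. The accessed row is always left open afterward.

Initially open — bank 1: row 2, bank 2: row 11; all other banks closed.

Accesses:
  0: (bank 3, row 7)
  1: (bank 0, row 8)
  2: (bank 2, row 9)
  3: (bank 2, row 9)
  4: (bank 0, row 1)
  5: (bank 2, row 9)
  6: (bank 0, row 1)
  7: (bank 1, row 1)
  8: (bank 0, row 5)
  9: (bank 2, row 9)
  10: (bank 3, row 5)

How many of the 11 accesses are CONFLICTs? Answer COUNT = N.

COUNT = 5

step 0: bank3 None->7 [EMPTY]
step 1: bank0 None->8 [EMPTY]
step 2: bank2 11->9 [CONFLICT]
step 3: bank2 9->9 [HIT]
step 4: bank0 8->1 [CONFLICT]
step 5: bank2 9->9 [HIT]
step 6: bank0 1->1 [HIT]
step 7: bank1 2->1 [CONFLICT]
step 8: bank0 1->5 [CONFLICT]
step 9: bank2 9->9 [HIT]
step 10: bank3 7->5 [CONFLICT]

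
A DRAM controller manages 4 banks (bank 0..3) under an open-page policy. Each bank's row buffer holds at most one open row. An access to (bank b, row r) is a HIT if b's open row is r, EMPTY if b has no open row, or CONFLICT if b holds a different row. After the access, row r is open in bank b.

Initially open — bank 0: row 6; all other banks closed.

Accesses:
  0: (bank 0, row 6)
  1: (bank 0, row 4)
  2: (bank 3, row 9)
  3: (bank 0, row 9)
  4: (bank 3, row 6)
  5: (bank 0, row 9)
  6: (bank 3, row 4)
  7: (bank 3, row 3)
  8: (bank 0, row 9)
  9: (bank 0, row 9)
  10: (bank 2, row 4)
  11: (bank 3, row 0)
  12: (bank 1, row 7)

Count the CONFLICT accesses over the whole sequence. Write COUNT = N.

COUNT = 6

  [0] b0 r6: had r6 ⇒ H
  [1] b0 r4: had r6 ⇒ C
  [2] b3 r9: no row ⇒ E
  [3] b0 r9: had r4 ⇒ C
  [4] b3 r6: had r9 ⇒ C
  [5] b0 r9: had r9 ⇒ H
  [6] b3 r4: had r6 ⇒ C
  [7] b3 r3: had r4 ⇒ C
  [8] b0 r9: had r9 ⇒ H
  [9] b0 r9: had r9 ⇒ H
  [10] b2 r4: no row ⇒ E
  [11] b3 r0: had r3 ⇒ C
  [12] b1 r7: no row ⇒ E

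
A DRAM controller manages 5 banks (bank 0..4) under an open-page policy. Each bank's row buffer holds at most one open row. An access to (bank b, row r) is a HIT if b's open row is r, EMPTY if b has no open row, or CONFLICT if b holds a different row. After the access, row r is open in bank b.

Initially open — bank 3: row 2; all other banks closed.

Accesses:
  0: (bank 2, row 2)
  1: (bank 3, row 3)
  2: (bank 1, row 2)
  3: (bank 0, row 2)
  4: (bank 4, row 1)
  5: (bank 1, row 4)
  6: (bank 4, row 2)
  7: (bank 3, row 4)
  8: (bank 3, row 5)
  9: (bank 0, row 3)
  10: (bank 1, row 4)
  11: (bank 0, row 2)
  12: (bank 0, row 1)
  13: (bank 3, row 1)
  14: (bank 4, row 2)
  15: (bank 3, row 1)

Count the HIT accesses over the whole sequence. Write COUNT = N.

COUNT = 3

step 0: bank2 None->2 [EMPTY]
step 1: bank3 2->3 [CONFLICT]
step 2: bank1 None->2 [EMPTY]
step 3: bank0 None->2 [EMPTY]
step 4: bank4 None->1 [EMPTY]
step 5: bank1 2->4 [CONFLICT]
step 6: bank4 1->2 [CONFLICT]
step 7: bank3 3->4 [CONFLICT]
step 8: bank3 4->5 [CONFLICT]
step 9: bank0 2->3 [CONFLICT]
step 10: bank1 4->4 [HIT]
step 11: bank0 3->2 [CONFLICT]
step 12: bank0 2->1 [CONFLICT]
step 13: bank3 5->1 [CONFLICT]
step 14: bank4 2->2 [HIT]
step 15: bank3 1->1 [HIT]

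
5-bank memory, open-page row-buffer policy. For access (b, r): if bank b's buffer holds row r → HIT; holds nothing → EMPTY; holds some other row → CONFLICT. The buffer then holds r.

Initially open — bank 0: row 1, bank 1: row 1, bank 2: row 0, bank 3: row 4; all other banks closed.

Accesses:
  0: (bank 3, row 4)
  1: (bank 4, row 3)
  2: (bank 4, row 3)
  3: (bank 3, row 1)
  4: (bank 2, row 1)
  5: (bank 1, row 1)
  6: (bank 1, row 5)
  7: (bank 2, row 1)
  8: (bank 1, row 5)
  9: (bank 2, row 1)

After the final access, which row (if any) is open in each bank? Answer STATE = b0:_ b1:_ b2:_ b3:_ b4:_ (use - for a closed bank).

0: bank 3 row 4 — prev 4 → HIT
1: bank 4 row 3 — prev None → EMPTY
2: bank 4 row 3 — prev 3 → HIT
3: bank 3 row 1 — prev 4 → CONFLICT
4: bank 2 row 1 — prev 0 → CONFLICT
5: bank 1 row 1 — prev 1 → HIT
6: bank 1 row 5 — prev 1 → CONFLICT
7: bank 2 row 1 — prev 1 → HIT
8: bank 1 row 5 — prev 5 → HIT
9: bank 2 row 1 — prev 1 → HIT

STATE = b0:1 b1:5 b2:1 b3:1 b4:3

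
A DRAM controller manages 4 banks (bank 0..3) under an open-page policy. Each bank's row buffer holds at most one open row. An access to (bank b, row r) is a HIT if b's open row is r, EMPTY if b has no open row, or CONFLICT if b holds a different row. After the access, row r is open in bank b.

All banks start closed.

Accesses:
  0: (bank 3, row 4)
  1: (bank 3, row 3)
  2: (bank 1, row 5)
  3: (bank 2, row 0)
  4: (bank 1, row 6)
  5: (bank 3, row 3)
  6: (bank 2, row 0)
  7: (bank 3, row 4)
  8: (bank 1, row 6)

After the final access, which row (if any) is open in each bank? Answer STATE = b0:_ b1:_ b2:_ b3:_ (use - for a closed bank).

STATE = b0:- b1:6 b2:0 b3:4

step 0: bank3 None->4 [EMPTY]
step 1: bank3 4->3 [CONFLICT]
step 2: bank1 None->5 [EMPTY]
step 3: bank2 None->0 [EMPTY]
step 4: bank1 5->6 [CONFLICT]
step 5: bank3 3->3 [HIT]
step 6: bank2 0->0 [HIT]
step 7: bank3 3->4 [CONFLICT]
step 8: bank1 6->6 [HIT]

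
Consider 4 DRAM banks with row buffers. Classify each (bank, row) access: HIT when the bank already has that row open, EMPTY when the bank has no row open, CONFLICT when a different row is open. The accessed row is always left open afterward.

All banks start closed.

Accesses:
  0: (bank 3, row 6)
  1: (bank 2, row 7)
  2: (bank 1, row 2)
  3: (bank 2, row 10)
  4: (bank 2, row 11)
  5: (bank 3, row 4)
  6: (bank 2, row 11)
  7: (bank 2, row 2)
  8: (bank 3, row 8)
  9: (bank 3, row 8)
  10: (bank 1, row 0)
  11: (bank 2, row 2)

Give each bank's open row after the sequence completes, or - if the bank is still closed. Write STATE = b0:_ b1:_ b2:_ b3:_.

STATE = b0:- b1:0 b2:2 b3:8

  [0] b3 r6: no row ⇒ E
  [1] b2 r7: no row ⇒ E
  [2] b1 r2: no row ⇒ E
  [3] b2 r10: had r7 ⇒ C
  [4] b2 r11: had r10 ⇒ C
  [5] b3 r4: had r6 ⇒ C
  [6] b2 r11: had r11 ⇒ H
  [7] b2 r2: had r11 ⇒ C
  [8] b3 r8: had r4 ⇒ C
  [9] b3 r8: had r8 ⇒ H
  [10] b1 r0: had r2 ⇒ C
  [11] b2 r2: had r2 ⇒ H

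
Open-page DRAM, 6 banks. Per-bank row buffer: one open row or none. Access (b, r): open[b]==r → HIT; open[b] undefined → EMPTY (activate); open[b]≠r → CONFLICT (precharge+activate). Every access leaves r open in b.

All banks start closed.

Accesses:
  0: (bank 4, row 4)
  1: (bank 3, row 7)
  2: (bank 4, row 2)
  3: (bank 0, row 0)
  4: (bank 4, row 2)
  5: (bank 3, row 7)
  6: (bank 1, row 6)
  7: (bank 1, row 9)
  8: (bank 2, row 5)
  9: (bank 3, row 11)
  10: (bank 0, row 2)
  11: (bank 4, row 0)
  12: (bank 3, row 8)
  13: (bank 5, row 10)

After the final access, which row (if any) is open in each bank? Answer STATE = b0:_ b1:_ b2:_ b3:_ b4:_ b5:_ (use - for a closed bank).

  [0] b4 r4: no row ⇒ E
  [1] b3 r7: no row ⇒ E
  [2] b4 r2: had r4 ⇒ C
  [3] b0 r0: no row ⇒ E
  [4] b4 r2: had r2 ⇒ H
  [5] b3 r7: had r7 ⇒ H
  [6] b1 r6: no row ⇒ E
  [7] b1 r9: had r6 ⇒ C
  [8] b2 r5: no row ⇒ E
  [9] b3 r11: had r7 ⇒ C
  [10] b0 r2: had r0 ⇒ C
  [11] b4 r0: had r2 ⇒ C
  [12] b3 r8: had r11 ⇒ C
  [13] b5 r10: no row ⇒ E

STATE = b0:2 b1:9 b2:5 b3:8 b4:0 b5:10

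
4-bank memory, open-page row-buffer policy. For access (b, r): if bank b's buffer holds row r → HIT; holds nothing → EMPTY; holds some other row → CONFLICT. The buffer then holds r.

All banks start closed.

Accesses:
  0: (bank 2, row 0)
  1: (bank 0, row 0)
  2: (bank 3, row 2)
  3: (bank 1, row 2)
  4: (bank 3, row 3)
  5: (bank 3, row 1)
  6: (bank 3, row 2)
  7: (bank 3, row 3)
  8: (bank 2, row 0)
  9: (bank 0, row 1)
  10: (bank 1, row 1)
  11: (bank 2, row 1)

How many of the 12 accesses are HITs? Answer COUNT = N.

COUNT = 1

  [0] b2 r0: no row ⇒ E
  [1] b0 r0: no row ⇒ E
  [2] b3 r2: no row ⇒ E
  [3] b1 r2: no row ⇒ E
  [4] b3 r3: had r2 ⇒ C
  [5] b3 r1: had r3 ⇒ C
  [6] b3 r2: had r1 ⇒ C
  [7] b3 r3: had r2 ⇒ C
  [8] b2 r0: had r0 ⇒ H
  [9] b0 r1: had r0 ⇒ C
  [10] b1 r1: had r2 ⇒ C
  [11] b2 r1: had r0 ⇒ C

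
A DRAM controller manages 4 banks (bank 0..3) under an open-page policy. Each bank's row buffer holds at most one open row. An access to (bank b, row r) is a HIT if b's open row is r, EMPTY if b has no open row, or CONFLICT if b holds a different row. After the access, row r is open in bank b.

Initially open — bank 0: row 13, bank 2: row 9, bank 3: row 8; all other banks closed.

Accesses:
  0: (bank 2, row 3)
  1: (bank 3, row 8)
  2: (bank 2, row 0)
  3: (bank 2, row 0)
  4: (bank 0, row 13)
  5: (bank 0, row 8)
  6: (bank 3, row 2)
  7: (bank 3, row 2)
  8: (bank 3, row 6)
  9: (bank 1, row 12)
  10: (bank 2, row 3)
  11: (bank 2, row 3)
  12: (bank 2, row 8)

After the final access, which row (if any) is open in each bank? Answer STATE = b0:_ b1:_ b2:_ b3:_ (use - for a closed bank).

  [0] b2 r3: had r9 ⇒ C
  [1] b3 r8: had r8 ⇒ H
  [2] b2 r0: had r3 ⇒ C
  [3] b2 r0: had r0 ⇒ H
  [4] b0 r13: had r13 ⇒ H
  [5] b0 r8: had r13 ⇒ C
  [6] b3 r2: had r8 ⇒ C
  [7] b3 r2: had r2 ⇒ H
  [8] b3 r6: had r2 ⇒ C
  [9] b1 r12: no row ⇒ E
  [10] b2 r3: had r0 ⇒ C
  [11] b2 r3: had r3 ⇒ H
  [12] b2 r8: had r3 ⇒ C

STATE = b0:8 b1:12 b2:8 b3:6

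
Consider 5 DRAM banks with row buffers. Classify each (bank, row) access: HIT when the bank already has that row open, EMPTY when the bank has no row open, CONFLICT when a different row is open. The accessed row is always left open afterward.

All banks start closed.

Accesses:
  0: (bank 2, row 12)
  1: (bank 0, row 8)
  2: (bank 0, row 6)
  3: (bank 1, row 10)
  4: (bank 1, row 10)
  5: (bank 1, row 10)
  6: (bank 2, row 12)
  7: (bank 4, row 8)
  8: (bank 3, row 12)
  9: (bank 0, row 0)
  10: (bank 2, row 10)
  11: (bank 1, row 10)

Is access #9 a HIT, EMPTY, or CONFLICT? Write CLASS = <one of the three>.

CLASS = CONFLICT

  [0] b2 r12: no row ⇒ E
  [1] b0 r8: no row ⇒ E
  [2] b0 r6: had r8 ⇒ C
  [3] b1 r10: no row ⇒ E
  [4] b1 r10: had r10 ⇒ H
  [5] b1 r10: had r10 ⇒ H
  [6] b2 r12: had r12 ⇒ H
  [7] b4 r8: no row ⇒ E
  [8] b3 r12: no row ⇒ E
  [9] b0 r0: had r6 ⇒ C
  [10] b2 r10: had r12 ⇒ C
  [11] b1 r10: had r10 ⇒ H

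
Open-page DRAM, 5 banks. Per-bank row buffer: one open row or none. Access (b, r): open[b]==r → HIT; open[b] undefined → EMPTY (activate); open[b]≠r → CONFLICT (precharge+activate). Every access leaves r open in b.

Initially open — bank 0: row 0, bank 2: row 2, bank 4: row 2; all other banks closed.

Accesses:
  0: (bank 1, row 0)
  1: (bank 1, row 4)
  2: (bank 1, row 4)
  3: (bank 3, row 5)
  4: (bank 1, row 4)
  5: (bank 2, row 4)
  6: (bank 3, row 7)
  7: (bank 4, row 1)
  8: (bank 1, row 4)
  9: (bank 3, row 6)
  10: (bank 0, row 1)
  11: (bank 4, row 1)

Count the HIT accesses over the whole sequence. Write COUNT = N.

COUNT = 4

step 0: bank1 None->0 [EMPTY]
step 1: bank1 0->4 [CONFLICT]
step 2: bank1 4->4 [HIT]
step 3: bank3 None->5 [EMPTY]
step 4: bank1 4->4 [HIT]
step 5: bank2 2->4 [CONFLICT]
step 6: bank3 5->7 [CONFLICT]
step 7: bank4 2->1 [CONFLICT]
step 8: bank1 4->4 [HIT]
step 9: bank3 7->6 [CONFLICT]
step 10: bank0 0->1 [CONFLICT]
step 11: bank4 1->1 [HIT]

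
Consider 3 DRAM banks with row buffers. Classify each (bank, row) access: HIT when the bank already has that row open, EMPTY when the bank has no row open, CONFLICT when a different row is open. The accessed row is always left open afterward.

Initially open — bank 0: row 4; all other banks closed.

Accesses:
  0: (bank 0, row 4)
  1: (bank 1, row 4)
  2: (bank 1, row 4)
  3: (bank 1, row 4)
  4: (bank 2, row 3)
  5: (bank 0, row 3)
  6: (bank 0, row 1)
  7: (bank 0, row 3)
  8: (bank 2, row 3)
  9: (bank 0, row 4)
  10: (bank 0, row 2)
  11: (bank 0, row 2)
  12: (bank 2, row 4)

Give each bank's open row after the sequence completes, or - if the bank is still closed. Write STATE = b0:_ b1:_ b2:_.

STATE = b0:2 b1:4 b2:4

step 0: bank0 4->4 [HIT]
step 1: bank1 None->4 [EMPTY]
step 2: bank1 4->4 [HIT]
step 3: bank1 4->4 [HIT]
step 4: bank2 None->3 [EMPTY]
step 5: bank0 4->3 [CONFLICT]
step 6: bank0 3->1 [CONFLICT]
step 7: bank0 1->3 [CONFLICT]
step 8: bank2 3->3 [HIT]
step 9: bank0 3->4 [CONFLICT]
step 10: bank0 4->2 [CONFLICT]
step 11: bank0 2->2 [HIT]
step 12: bank2 3->4 [CONFLICT]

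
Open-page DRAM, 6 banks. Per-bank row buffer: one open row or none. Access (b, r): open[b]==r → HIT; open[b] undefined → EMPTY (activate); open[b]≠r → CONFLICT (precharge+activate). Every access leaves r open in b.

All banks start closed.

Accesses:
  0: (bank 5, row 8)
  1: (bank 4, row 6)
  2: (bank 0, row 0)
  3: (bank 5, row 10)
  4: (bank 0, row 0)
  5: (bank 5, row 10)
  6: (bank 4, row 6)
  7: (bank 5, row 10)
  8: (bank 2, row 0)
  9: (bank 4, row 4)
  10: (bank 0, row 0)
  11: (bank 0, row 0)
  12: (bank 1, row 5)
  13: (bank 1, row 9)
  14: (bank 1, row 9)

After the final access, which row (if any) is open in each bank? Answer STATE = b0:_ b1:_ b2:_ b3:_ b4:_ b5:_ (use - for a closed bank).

STATE = b0:0 b1:9 b2:0 b3:- b4:4 b5:10

#0 (5,8) E
#1 (4,6) E
#2 (0,0) E
#3 (5,10) C  (was 8)
#4 (0,0) H  (was 0)
#5 (5,10) H  (was 10)
#6 (4,6) H  (was 6)
#7 (5,10) H  (was 10)
#8 (2,0) E
#9 (4,4) C  (was 6)
#10 (0,0) H  (was 0)
#11 (0,0) H  (was 0)
#12 (1,5) E
#13 (1,9) C  (was 5)
#14 (1,9) H  (was 9)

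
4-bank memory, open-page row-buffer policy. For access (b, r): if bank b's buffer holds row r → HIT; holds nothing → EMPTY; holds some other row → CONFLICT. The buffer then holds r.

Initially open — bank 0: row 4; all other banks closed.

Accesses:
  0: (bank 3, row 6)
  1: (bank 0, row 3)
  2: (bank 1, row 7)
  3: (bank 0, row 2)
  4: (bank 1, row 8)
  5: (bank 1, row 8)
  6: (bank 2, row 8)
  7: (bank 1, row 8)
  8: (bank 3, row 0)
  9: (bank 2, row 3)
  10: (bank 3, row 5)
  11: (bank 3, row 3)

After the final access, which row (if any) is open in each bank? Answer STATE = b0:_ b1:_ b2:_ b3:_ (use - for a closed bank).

step 0: bank3 None->6 [EMPTY]
step 1: bank0 4->3 [CONFLICT]
step 2: bank1 None->7 [EMPTY]
step 3: bank0 3->2 [CONFLICT]
step 4: bank1 7->8 [CONFLICT]
step 5: bank1 8->8 [HIT]
step 6: bank2 None->8 [EMPTY]
step 7: bank1 8->8 [HIT]
step 8: bank3 6->0 [CONFLICT]
step 9: bank2 8->3 [CONFLICT]
step 10: bank3 0->5 [CONFLICT]
step 11: bank3 5->3 [CONFLICT]

STATE = b0:2 b1:8 b2:3 b3:3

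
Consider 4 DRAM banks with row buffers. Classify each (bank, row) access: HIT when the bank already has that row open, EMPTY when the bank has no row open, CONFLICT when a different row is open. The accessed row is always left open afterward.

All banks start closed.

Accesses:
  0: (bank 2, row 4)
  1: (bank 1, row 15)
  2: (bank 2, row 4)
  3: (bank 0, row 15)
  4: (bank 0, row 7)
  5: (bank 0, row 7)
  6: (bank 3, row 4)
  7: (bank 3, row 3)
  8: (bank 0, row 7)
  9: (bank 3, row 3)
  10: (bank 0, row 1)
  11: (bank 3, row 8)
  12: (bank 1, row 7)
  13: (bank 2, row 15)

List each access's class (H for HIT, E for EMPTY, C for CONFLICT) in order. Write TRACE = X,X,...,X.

  [0] b2 r4: no row ⇒ E
  [1] b1 r15: no row ⇒ E
  [2] b2 r4: had r4 ⇒ H
  [3] b0 r15: no row ⇒ E
  [4] b0 r7: had r15 ⇒ C
  [5] b0 r7: had r7 ⇒ H
  [6] b3 r4: no row ⇒ E
  [7] b3 r3: had r4 ⇒ C
  [8] b0 r7: had r7 ⇒ H
  [9] b3 r3: had r3 ⇒ H
  [10] b0 r1: had r7 ⇒ C
  [11] b3 r8: had r3 ⇒ C
  [12] b1 r7: had r15 ⇒ C
  [13] b2 r15: had r4 ⇒ C

TRACE = E,E,H,E,C,H,E,C,H,H,C,C,C,C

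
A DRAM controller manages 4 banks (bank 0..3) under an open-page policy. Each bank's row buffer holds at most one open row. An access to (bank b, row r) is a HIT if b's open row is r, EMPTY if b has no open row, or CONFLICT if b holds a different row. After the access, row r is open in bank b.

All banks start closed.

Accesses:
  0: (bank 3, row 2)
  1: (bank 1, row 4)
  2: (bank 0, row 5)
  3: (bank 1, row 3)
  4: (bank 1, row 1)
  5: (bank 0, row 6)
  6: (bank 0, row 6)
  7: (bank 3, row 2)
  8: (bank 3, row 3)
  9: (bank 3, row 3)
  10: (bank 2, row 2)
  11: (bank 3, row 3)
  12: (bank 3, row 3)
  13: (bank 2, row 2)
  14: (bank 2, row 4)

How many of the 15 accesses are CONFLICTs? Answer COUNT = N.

COUNT = 5

step 0: bank3 None->2 [EMPTY]
step 1: bank1 None->4 [EMPTY]
step 2: bank0 None->5 [EMPTY]
step 3: bank1 4->3 [CONFLICT]
step 4: bank1 3->1 [CONFLICT]
step 5: bank0 5->6 [CONFLICT]
step 6: bank0 6->6 [HIT]
step 7: bank3 2->2 [HIT]
step 8: bank3 2->3 [CONFLICT]
step 9: bank3 3->3 [HIT]
step 10: bank2 None->2 [EMPTY]
step 11: bank3 3->3 [HIT]
step 12: bank3 3->3 [HIT]
step 13: bank2 2->2 [HIT]
step 14: bank2 2->4 [CONFLICT]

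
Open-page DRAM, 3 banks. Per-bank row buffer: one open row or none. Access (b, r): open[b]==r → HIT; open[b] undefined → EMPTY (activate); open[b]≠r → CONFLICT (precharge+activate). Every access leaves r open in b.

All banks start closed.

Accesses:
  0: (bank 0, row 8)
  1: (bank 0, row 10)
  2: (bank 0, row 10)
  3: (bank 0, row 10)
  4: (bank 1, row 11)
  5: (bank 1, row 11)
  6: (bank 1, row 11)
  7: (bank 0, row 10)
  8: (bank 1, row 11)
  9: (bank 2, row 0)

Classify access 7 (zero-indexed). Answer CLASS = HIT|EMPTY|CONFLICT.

  [0] b0 r8: no row ⇒ E
  [1] b0 r10: had r8 ⇒ C
  [2] b0 r10: had r10 ⇒ H
  [3] b0 r10: had r10 ⇒ H
  [4] b1 r11: no row ⇒ E
  [5] b1 r11: had r11 ⇒ H
  [6] b1 r11: had r11 ⇒ H
  [7] b0 r10: had r10 ⇒ H
  [8] b1 r11: had r11 ⇒ H
  [9] b2 r0: no row ⇒ E

CLASS = HIT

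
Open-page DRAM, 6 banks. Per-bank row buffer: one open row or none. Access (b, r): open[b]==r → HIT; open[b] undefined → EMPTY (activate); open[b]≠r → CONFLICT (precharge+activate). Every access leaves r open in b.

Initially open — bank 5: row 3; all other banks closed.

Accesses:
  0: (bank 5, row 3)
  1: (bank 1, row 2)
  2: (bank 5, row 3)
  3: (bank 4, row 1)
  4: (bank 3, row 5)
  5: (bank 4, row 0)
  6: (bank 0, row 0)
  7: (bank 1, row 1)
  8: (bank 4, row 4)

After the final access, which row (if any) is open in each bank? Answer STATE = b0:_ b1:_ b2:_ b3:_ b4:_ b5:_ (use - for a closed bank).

STATE = b0:0 b1:1 b2:- b3:5 b4:4 b5:3

  [0] b5 r3: had r3 ⇒ H
  [1] b1 r2: no row ⇒ E
  [2] b5 r3: had r3 ⇒ H
  [3] b4 r1: no row ⇒ E
  [4] b3 r5: no row ⇒ E
  [5] b4 r0: had r1 ⇒ C
  [6] b0 r0: no row ⇒ E
  [7] b1 r1: had r2 ⇒ C
  [8] b4 r4: had r0 ⇒ C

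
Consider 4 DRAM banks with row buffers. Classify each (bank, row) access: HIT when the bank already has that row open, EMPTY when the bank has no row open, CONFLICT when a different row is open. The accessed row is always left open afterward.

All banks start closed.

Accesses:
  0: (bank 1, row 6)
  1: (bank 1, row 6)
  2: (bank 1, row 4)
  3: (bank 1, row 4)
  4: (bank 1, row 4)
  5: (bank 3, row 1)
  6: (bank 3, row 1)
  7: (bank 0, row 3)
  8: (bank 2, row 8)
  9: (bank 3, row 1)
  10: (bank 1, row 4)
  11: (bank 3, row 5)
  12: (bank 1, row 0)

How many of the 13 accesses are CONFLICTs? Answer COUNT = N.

#0 (1,6) E
#1 (1,6) H  (was 6)
#2 (1,4) C  (was 6)
#3 (1,4) H  (was 4)
#4 (1,4) H  (was 4)
#5 (3,1) E
#6 (3,1) H  (was 1)
#7 (0,3) E
#8 (2,8) E
#9 (3,1) H  (was 1)
#10 (1,4) H  (was 4)
#11 (3,5) C  (was 1)
#12 (1,0) C  (was 4)

COUNT = 3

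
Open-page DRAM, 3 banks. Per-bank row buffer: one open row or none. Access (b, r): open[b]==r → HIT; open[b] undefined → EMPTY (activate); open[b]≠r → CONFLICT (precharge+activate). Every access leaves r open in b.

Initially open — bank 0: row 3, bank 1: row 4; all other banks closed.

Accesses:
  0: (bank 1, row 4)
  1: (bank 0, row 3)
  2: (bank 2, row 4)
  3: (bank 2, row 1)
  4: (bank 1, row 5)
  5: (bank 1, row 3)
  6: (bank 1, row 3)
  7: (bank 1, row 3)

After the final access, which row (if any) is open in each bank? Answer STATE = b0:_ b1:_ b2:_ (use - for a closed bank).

step 0: bank1 4->4 [HIT]
step 1: bank0 3->3 [HIT]
step 2: bank2 None->4 [EMPTY]
step 3: bank2 4->1 [CONFLICT]
step 4: bank1 4->5 [CONFLICT]
step 5: bank1 5->3 [CONFLICT]
step 6: bank1 3->3 [HIT]
step 7: bank1 3->3 [HIT]

STATE = b0:3 b1:3 b2:1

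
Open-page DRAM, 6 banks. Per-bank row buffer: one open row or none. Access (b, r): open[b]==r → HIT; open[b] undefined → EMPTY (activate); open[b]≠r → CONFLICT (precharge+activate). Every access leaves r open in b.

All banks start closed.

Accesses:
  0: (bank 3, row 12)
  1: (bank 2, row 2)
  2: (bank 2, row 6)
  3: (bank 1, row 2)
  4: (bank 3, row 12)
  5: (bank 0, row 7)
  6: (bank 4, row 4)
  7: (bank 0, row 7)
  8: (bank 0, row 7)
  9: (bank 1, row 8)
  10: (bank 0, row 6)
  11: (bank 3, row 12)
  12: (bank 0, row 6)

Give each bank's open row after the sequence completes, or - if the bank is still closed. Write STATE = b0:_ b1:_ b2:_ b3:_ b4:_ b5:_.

STATE = b0:6 b1:8 b2:6 b3:12 b4:4 b5:-

  [0] b3 r12: no row ⇒ E
  [1] b2 r2: no row ⇒ E
  [2] b2 r6: had r2 ⇒ C
  [3] b1 r2: no row ⇒ E
  [4] b3 r12: had r12 ⇒ H
  [5] b0 r7: no row ⇒ E
  [6] b4 r4: no row ⇒ E
  [7] b0 r7: had r7 ⇒ H
  [8] b0 r7: had r7 ⇒ H
  [9] b1 r8: had r2 ⇒ C
  [10] b0 r6: had r7 ⇒ C
  [11] b3 r12: had r12 ⇒ H
  [12] b0 r6: had r6 ⇒ H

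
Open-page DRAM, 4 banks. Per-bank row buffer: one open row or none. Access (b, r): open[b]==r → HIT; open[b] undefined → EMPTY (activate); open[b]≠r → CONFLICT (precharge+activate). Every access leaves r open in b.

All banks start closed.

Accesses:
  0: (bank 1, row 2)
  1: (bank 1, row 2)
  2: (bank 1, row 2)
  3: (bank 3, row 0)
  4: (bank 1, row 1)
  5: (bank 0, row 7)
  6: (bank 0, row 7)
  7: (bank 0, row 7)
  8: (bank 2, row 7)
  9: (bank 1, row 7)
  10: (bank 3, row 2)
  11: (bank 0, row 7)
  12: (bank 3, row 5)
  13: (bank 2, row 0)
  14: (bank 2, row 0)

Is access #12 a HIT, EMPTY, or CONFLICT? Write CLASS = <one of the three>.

0: bank 1 row 2 — prev None → EMPTY
1: bank 1 row 2 — prev 2 → HIT
2: bank 1 row 2 — prev 2 → HIT
3: bank 3 row 0 — prev None → EMPTY
4: bank 1 row 1 — prev 2 → CONFLICT
5: bank 0 row 7 — prev None → EMPTY
6: bank 0 row 7 — prev 7 → HIT
7: bank 0 row 7 — prev 7 → HIT
8: bank 2 row 7 — prev None → EMPTY
9: bank 1 row 7 — prev 1 → CONFLICT
10: bank 3 row 2 — prev 0 → CONFLICT
11: bank 0 row 7 — prev 7 → HIT
12: bank 3 row 5 — prev 2 → CONFLICT
13: bank 2 row 0 — prev 7 → CONFLICT
14: bank 2 row 0 — prev 0 → HIT

CLASS = CONFLICT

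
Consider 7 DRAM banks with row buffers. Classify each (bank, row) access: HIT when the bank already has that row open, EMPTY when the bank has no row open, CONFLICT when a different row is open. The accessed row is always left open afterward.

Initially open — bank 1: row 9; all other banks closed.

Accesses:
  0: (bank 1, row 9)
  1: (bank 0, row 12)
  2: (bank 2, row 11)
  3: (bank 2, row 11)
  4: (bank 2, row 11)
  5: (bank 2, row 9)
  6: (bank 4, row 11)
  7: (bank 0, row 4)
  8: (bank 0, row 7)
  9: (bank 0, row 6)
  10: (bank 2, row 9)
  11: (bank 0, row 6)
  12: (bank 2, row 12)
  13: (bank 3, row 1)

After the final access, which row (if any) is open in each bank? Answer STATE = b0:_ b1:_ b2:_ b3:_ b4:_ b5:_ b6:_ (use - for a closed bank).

  [0] b1 r9: had r9 ⇒ H
  [1] b0 r12: no row ⇒ E
  [2] b2 r11: no row ⇒ E
  [3] b2 r11: had r11 ⇒ H
  [4] b2 r11: had r11 ⇒ H
  [5] b2 r9: had r11 ⇒ C
  [6] b4 r11: no row ⇒ E
  [7] b0 r4: had r12 ⇒ C
  [8] b0 r7: had r4 ⇒ C
  [9] b0 r6: had r7 ⇒ C
  [10] b2 r9: had r9 ⇒ H
  [11] b0 r6: had r6 ⇒ H
  [12] b2 r12: had r9 ⇒ C
  [13] b3 r1: no row ⇒ E

STATE = b0:6 b1:9 b2:12 b3:1 b4:11 b5:- b6:-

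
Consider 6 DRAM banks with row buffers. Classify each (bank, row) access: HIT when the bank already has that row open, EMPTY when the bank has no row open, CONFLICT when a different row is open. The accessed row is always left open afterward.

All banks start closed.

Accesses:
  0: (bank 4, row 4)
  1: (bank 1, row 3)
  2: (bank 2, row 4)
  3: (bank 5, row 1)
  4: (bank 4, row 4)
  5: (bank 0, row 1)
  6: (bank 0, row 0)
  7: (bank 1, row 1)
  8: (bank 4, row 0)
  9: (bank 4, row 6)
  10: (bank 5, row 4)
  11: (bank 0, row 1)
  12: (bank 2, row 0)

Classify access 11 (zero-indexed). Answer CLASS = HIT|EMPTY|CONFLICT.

step 0: bank4 None->4 [EMPTY]
step 1: bank1 None->3 [EMPTY]
step 2: bank2 None->4 [EMPTY]
step 3: bank5 None->1 [EMPTY]
step 4: bank4 4->4 [HIT]
step 5: bank0 None->1 [EMPTY]
step 6: bank0 1->0 [CONFLICT]
step 7: bank1 3->1 [CONFLICT]
step 8: bank4 4->0 [CONFLICT]
step 9: bank4 0->6 [CONFLICT]
step 10: bank5 1->4 [CONFLICT]
step 11: bank0 0->1 [CONFLICT]
step 12: bank2 4->0 [CONFLICT]

CLASS = CONFLICT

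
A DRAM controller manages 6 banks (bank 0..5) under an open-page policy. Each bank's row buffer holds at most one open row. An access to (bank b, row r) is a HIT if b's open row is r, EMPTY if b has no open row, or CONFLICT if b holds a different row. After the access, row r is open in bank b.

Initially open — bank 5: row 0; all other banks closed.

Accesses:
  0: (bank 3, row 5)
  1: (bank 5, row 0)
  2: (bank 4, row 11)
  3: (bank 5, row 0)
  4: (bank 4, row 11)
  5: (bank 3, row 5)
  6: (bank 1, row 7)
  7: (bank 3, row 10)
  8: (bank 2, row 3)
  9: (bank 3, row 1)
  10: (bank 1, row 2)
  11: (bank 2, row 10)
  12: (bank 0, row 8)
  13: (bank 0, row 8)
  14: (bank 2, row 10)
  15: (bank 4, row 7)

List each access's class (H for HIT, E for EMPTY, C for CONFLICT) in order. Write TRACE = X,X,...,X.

TRACE = E,H,E,H,H,H,E,C,E,C,C,C,E,H,H,C

0: bank 3 row 5 — prev None → EMPTY
1: bank 5 row 0 — prev 0 → HIT
2: bank 4 row 11 — prev None → EMPTY
3: bank 5 row 0 — prev 0 → HIT
4: bank 4 row 11 — prev 11 → HIT
5: bank 3 row 5 — prev 5 → HIT
6: bank 1 row 7 — prev None → EMPTY
7: bank 3 row 10 — prev 5 → CONFLICT
8: bank 2 row 3 — prev None → EMPTY
9: bank 3 row 1 — prev 10 → CONFLICT
10: bank 1 row 2 — prev 7 → CONFLICT
11: bank 2 row 10 — prev 3 → CONFLICT
12: bank 0 row 8 — prev None → EMPTY
13: bank 0 row 8 — prev 8 → HIT
14: bank 2 row 10 — prev 10 → HIT
15: bank 4 row 7 — prev 11 → CONFLICT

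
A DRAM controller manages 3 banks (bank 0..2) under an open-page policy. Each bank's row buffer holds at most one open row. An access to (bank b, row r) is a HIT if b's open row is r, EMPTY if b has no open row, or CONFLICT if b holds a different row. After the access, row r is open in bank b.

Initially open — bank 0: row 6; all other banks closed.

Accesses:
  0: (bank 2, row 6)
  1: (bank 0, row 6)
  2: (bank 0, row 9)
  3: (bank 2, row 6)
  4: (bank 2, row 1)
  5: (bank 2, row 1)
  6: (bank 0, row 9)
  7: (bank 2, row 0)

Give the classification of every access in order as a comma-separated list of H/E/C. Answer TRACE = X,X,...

step 0: bank2 None->6 [EMPTY]
step 1: bank0 6->6 [HIT]
step 2: bank0 6->9 [CONFLICT]
step 3: bank2 6->6 [HIT]
step 4: bank2 6->1 [CONFLICT]
step 5: bank2 1->1 [HIT]
step 6: bank0 9->9 [HIT]
step 7: bank2 1->0 [CONFLICT]

TRACE = E,H,C,H,C,H,H,C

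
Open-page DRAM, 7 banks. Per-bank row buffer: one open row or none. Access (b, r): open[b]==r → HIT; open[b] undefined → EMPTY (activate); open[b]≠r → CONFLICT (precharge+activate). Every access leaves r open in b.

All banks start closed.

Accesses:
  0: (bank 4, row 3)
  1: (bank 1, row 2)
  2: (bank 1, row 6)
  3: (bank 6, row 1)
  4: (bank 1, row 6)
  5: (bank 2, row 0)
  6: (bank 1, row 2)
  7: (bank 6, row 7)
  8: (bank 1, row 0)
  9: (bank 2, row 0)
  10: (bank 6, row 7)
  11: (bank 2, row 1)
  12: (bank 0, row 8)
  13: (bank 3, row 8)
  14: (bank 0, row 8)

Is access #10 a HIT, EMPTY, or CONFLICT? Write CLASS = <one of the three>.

CLASS = HIT

0: bank 4 row 3 — prev None → EMPTY
1: bank 1 row 2 — prev None → EMPTY
2: bank 1 row 6 — prev 2 → CONFLICT
3: bank 6 row 1 — prev None → EMPTY
4: bank 1 row 6 — prev 6 → HIT
5: bank 2 row 0 — prev None → EMPTY
6: bank 1 row 2 — prev 6 → CONFLICT
7: bank 6 row 7 — prev 1 → CONFLICT
8: bank 1 row 0 — prev 2 → CONFLICT
9: bank 2 row 0 — prev 0 → HIT
10: bank 6 row 7 — prev 7 → HIT
11: bank 2 row 1 — prev 0 → CONFLICT
12: bank 0 row 8 — prev None → EMPTY
13: bank 3 row 8 — prev None → EMPTY
14: bank 0 row 8 — prev 8 → HIT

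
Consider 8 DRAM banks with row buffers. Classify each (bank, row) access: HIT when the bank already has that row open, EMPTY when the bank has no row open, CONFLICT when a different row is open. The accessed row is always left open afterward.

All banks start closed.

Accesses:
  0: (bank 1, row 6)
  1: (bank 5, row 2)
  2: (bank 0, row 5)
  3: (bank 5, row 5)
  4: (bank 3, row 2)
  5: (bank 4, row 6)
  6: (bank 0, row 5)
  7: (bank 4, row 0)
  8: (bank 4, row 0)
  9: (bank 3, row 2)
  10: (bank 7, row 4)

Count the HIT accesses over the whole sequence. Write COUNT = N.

step 0: bank1 None->6 [EMPTY]
step 1: bank5 None->2 [EMPTY]
step 2: bank0 None->5 [EMPTY]
step 3: bank5 2->5 [CONFLICT]
step 4: bank3 None->2 [EMPTY]
step 5: bank4 None->6 [EMPTY]
step 6: bank0 5->5 [HIT]
step 7: bank4 6->0 [CONFLICT]
step 8: bank4 0->0 [HIT]
step 9: bank3 2->2 [HIT]
step 10: bank7 None->4 [EMPTY]

COUNT = 3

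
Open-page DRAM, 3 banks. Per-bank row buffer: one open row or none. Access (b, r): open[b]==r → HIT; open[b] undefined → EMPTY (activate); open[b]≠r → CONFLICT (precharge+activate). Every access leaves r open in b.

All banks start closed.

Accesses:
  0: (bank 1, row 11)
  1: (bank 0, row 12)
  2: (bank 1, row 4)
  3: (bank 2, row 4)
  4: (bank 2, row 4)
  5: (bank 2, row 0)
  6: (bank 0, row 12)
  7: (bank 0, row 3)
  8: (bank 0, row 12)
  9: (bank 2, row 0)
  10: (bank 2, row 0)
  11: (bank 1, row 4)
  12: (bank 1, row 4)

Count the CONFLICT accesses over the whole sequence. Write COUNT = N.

step 0: bank1 None->11 [EMPTY]
step 1: bank0 None->12 [EMPTY]
step 2: bank1 11->4 [CONFLICT]
step 3: bank2 None->4 [EMPTY]
step 4: bank2 4->4 [HIT]
step 5: bank2 4->0 [CONFLICT]
step 6: bank0 12->12 [HIT]
step 7: bank0 12->3 [CONFLICT]
step 8: bank0 3->12 [CONFLICT]
step 9: bank2 0->0 [HIT]
step 10: bank2 0->0 [HIT]
step 11: bank1 4->4 [HIT]
step 12: bank1 4->4 [HIT]

COUNT = 4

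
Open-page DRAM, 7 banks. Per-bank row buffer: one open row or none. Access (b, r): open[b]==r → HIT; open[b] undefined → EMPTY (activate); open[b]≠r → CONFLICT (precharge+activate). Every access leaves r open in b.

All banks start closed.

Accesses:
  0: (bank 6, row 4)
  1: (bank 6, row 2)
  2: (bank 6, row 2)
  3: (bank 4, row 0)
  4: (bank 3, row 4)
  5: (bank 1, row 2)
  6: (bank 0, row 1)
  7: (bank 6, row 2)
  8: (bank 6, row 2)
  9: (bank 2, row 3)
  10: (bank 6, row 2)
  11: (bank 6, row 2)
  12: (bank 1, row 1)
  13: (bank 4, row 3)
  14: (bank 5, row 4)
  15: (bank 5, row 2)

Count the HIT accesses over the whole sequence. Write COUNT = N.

  [0] b6 r4: no row ⇒ E
  [1] b6 r2: had r4 ⇒ C
  [2] b6 r2: had r2 ⇒ H
  [3] b4 r0: no row ⇒ E
  [4] b3 r4: no row ⇒ E
  [5] b1 r2: no row ⇒ E
  [6] b0 r1: no row ⇒ E
  [7] b6 r2: had r2 ⇒ H
  [8] b6 r2: had r2 ⇒ H
  [9] b2 r3: no row ⇒ E
  [10] b6 r2: had r2 ⇒ H
  [11] b6 r2: had r2 ⇒ H
  [12] b1 r1: had r2 ⇒ C
  [13] b4 r3: had r0 ⇒ C
  [14] b5 r4: no row ⇒ E
  [15] b5 r2: had r4 ⇒ C

COUNT = 5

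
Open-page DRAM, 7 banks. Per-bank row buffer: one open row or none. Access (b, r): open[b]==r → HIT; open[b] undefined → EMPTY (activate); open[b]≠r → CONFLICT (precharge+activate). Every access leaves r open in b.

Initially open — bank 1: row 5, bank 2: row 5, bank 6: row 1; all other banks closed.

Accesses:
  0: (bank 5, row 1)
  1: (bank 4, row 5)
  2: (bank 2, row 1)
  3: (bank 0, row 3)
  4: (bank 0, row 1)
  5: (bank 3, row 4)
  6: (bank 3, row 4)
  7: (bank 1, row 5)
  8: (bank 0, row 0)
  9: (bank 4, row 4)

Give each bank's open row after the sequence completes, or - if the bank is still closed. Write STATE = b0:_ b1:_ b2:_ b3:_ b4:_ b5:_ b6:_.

STATE = b0:0 b1:5 b2:1 b3:4 b4:4 b5:1 b6:1

0: bank 5 row 1 — prev None → EMPTY
1: bank 4 row 5 — prev None → EMPTY
2: bank 2 row 1 — prev 5 → CONFLICT
3: bank 0 row 3 — prev None → EMPTY
4: bank 0 row 1 — prev 3 → CONFLICT
5: bank 3 row 4 — prev None → EMPTY
6: bank 3 row 4 — prev 4 → HIT
7: bank 1 row 5 — prev 5 → HIT
8: bank 0 row 0 — prev 1 → CONFLICT
9: bank 4 row 4 — prev 5 → CONFLICT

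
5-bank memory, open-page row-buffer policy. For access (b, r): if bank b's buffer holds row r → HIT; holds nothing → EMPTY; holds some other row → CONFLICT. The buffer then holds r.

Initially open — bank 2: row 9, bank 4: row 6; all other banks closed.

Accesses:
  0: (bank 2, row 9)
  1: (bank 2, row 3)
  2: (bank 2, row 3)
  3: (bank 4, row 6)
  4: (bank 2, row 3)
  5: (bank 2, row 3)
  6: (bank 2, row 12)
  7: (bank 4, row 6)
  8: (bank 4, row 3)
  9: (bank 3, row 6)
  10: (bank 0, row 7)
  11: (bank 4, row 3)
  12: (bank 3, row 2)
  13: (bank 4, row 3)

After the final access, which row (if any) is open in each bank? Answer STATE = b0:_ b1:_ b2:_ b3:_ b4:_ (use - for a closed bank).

STATE = b0:7 b1:- b2:12 b3:2 b4:3

step 0: bank2 9->9 [HIT]
step 1: bank2 9->3 [CONFLICT]
step 2: bank2 3->3 [HIT]
step 3: bank4 6->6 [HIT]
step 4: bank2 3->3 [HIT]
step 5: bank2 3->3 [HIT]
step 6: bank2 3->12 [CONFLICT]
step 7: bank4 6->6 [HIT]
step 8: bank4 6->3 [CONFLICT]
step 9: bank3 None->6 [EMPTY]
step 10: bank0 None->7 [EMPTY]
step 11: bank4 3->3 [HIT]
step 12: bank3 6->2 [CONFLICT]
step 13: bank4 3->3 [HIT]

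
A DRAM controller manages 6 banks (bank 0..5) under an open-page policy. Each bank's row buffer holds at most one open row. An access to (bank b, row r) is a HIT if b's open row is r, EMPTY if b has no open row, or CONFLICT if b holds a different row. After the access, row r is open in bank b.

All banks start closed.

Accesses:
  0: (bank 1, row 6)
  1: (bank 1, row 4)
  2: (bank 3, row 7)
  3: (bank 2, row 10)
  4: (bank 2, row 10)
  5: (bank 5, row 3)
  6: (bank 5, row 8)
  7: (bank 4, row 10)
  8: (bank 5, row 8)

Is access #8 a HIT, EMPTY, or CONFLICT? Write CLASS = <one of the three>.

CLASS = HIT

step 0: bank1 None->6 [EMPTY]
step 1: bank1 6->4 [CONFLICT]
step 2: bank3 None->7 [EMPTY]
step 3: bank2 None->10 [EMPTY]
step 4: bank2 10->10 [HIT]
step 5: bank5 None->3 [EMPTY]
step 6: bank5 3->8 [CONFLICT]
step 7: bank4 None->10 [EMPTY]
step 8: bank5 8->8 [HIT]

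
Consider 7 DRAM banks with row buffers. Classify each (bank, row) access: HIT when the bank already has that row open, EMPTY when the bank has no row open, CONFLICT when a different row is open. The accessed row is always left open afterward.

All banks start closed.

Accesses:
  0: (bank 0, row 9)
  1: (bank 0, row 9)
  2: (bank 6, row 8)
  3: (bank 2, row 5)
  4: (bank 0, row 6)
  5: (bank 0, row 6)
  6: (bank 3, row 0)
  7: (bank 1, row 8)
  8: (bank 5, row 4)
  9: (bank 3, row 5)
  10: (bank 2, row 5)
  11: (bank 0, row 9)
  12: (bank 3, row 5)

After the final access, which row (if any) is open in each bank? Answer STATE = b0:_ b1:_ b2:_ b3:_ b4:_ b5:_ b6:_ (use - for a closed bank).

step 0: bank0 None->9 [EMPTY]
step 1: bank0 9->9 [HIT]
step 2: bank6 None->8 [EMPTY]
step 3: bank2 None->5 [EMPTY]
step 4: bank0 9->6 [CONFLICT]
step 5: bank0 6->6 [HIT]
step 6: bank3 None->0 [EMPTY]
step 7: bank1 None->8 [EMPTY]
step 8: bank5 None->4 [EMPTY]
step 9: bank3 0->5 [CONFLICT]
step 10: bank2 5->5 [HIT]
step 11: bank0 6->9 [CONFLICT]
step 12: bank3 5->5 [HIT]

STATE = b0:9 b1:8 b2:5 b3:5 b4:- b5:4 b6:8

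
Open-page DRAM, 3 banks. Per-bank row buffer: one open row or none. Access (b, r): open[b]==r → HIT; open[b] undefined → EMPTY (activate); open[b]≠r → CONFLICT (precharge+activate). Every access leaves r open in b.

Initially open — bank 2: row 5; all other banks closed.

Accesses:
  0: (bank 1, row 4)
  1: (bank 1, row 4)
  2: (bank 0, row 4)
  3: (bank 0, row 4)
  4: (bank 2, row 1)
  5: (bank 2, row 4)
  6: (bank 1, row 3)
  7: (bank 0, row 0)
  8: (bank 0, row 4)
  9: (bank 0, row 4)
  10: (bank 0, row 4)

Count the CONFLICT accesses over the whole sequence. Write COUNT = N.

0: bank 1 row 4 — prev None → EMPTY
1: bank 1 row 4 — prev 4 → HIT
2: bank 0 row 4 — prev None → EMPTY
3: bank 0 row 4 — prev 4 → HIT
4: bank 2 row 1 — prev 5 → CONFLICT
5: bank 2 row 4 — prev 1 → CONFLICT
6: bank 1 row 3 — prev 4 → CONFLICT
7: bank 0 row 0 — prev 4 → CONFLICT
8: bank 0 row 4 — prev 0 → CONFLICT
9: bank 0 row 4 — prev 4 → HIT
10: bank 0 row 4 — prev 4 → HIT

COUNT = 5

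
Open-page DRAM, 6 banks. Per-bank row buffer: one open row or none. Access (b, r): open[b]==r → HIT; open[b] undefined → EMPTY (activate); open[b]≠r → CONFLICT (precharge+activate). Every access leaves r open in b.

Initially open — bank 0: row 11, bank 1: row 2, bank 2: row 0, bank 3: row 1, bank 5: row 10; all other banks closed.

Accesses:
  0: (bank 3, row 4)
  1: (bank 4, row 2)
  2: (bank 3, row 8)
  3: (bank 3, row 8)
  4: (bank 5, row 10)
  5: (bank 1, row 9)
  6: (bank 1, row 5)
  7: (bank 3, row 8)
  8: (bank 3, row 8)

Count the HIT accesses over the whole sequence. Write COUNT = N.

step 0: bank3 1->4 [CONFLICT]
step 1: bank4 None->2 [EMPTY]
step 2: bank3 4->8 [CONFLICT]
step 3: bank3 8->8 [HIT]
step 4: bank5 10->10 [HIT]
step 5: bank1 2->9 [CONFLICT]
step 6: bank1 9->5 [CONFLICT]
step 7: bank3 8->8 [HIT]
step 8: bank3 8->8 [HIT]

COUNT = 4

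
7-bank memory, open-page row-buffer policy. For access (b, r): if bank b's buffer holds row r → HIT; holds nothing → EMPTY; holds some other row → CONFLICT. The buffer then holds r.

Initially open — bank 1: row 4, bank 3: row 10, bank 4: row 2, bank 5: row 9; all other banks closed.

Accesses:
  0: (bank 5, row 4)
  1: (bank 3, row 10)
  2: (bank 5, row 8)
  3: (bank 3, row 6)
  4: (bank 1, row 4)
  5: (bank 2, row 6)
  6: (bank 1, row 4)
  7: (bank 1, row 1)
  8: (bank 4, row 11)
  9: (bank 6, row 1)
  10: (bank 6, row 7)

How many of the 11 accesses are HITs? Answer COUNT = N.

#0 (5,4) C  (was 9)
#1 (3,10) H  (was 10)
#2 (5,8) C  (was 4)
#3 (3,6) C  (was 10)
#4 (1,4) H  (was 4)
#5 (2,6) E
#6 (1,4) H  (was 4)
#7 (1,1) C  (was 4)
#8 (4,11) C  (was 2)
#9 (6,1) E
#10 (6,7) C  (was 1)

COUNT = 3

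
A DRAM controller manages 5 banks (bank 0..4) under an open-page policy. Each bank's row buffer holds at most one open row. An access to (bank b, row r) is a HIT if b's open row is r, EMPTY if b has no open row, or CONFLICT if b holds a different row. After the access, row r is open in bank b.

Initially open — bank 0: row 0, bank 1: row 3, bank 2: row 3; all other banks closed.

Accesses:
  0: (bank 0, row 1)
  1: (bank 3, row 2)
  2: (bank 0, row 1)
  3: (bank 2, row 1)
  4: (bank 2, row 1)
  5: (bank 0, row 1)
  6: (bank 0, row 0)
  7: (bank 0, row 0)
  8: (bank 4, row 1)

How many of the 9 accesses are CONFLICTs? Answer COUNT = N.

step 0: bank0 0->1 [CONFLICT]
step 1: bank3 None->2 [EMPTY]
step 2: bank0 1->1 [HIT]
step 3: bank2 3->1 [CONFLICT]
step 4: bank2 1->1 [HIT]
step 5: bank0 1->1 [HIT]
step 6: bank0 1->0 [CONFLICT]
step 7: bank0 0->0 [HIT]
step 8: bank4 None->1 [EMPTY]

COUNT = 3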